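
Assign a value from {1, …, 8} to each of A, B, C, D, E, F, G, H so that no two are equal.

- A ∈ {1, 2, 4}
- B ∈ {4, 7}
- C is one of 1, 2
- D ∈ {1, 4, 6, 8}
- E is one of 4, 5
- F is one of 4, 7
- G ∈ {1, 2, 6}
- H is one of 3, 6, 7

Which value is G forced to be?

6

The 8 variables together cover exactly {1, 2, 3, 4, 5, 6, 7, 8} — 8 values for 8 variables — and 3 appears only in H's list, so H = 3.
The 7 still-open variables draw from only 7 values {1, 2, 4, 5, 6, 7, 8}, so each is used; only E can be 5, hence E = 5.
The 6 still-open variables together cover exactly {1, 2, 4, 6, 7, 8} — 6 values for 6 variables — and 8 appears only in D's list, so D = 8.
The 5 still-open variables draw from only 5 values {1, 2, 4, 6, 7}, so each is used; only G can be 6, hence G = 6.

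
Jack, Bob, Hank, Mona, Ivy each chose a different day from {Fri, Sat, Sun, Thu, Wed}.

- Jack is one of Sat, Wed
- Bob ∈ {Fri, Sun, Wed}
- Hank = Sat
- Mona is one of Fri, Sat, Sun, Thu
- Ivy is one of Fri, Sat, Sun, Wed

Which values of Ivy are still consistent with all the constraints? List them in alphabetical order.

Fri, Sun

Hank's domain is down to {Sat}, so Hank = Sat. Remove Sat from Jack, Mona, Ivy.
Jack must be Wed (only option left). Eliminate Wed elsewhere: Bob, Ivy.
Among the 3 still-open variables, Thu fits only Mona (and all 3 values in {Fri, Sun, Thu} must be used), so Mona = Thu.
No further eliminations apply; Ivy can still be any of Fri, Sun.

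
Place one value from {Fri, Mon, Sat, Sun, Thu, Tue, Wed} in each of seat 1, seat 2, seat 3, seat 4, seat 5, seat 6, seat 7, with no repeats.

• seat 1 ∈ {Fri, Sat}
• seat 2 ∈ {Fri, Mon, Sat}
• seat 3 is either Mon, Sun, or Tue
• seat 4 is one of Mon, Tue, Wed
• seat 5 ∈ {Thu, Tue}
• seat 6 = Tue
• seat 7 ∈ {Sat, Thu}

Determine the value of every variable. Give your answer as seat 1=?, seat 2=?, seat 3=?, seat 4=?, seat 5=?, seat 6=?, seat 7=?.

seat 6's domain is down to {Tue}, so seat 6 = Tue. So seat 3, seat 4, seat 5 can't be Tue.
seat 5's domain is down to {Thu}, so seat 5 = Thu. Strike Thu from seat 7.
seat 7 has just one choice, so seat 7 = Sat. Strike Sat from seat 1, seat 2.
That leaves seat 1 = Fri. Remove Fri from seat 2.
seat 2's domain is down to {Mon}, so seat 2 = Mon. Remove Mon from seat 3, seat 4.
seat 3 has just one choice, so seat 3 = Sun.
seat 4 must be Wed (only option left).

seat 1=Fri, seat 2=Mon, seat 3=Sun, seat 4=Wed, seat 5=Thu, seat 6=Tue, seat 7=Sat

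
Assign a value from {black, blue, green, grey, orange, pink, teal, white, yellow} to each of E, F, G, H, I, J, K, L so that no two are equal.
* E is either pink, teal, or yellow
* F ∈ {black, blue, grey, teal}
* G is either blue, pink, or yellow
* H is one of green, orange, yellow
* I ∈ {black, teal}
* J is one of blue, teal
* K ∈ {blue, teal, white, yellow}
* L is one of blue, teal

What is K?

J and L share exactly the 2 values {blue, teal}; by pigeonhole those values go to them, so strike blue, teal from E, F, G, I, K.
I must be black (only option left). So F can't be black.
F has just one choice, so F = grey.
The 2 variables E and G are confined to {pink, yellow}, which locks those values in; drop them from H, K.
So K = white.

white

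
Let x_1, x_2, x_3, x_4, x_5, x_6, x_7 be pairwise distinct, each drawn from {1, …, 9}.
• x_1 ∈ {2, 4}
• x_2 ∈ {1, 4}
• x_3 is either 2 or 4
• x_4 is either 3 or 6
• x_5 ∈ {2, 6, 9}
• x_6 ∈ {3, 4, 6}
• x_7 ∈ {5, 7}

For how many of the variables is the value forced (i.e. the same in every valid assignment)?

2

x_1 and x_3 share exactly the 2 values {2, 4}; by pigeonhole those values go to them, so strike 2, 4 from x_2, x_5, x_6.
x_2's domain is down to {1}, so x_2 = 1.
x_4 and x_6 between them cover only {3, 6} — a naked pair. Remove those values from x_5.
x_5 has just one choice, so x_5 = 9.
Determined: x_2=1, x_5=9. The other variables each still have more than one consistent value. That makes 2.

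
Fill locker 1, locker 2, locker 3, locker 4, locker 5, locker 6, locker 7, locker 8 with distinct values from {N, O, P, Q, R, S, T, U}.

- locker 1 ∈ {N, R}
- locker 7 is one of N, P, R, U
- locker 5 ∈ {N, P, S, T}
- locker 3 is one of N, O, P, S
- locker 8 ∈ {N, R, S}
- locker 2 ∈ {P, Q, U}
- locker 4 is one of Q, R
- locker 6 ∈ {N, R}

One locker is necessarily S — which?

locker 8

Among the 8 variables, O fits only locker 3 (and all 8 values in {N, O, P, Q, R, S, T, U} must be used), so locker 3 = O.
The 7 still-open variables draw from only 7 values {N, P, Q, R, S, T, U}, so each is used; only locker 5 can be T, hence locker 5 = T.
The 6 still-open variables draw from only 6 values {N, P, Q, R, S, U}, so each is used; only locker 8 can be S, hence locker 8 = S.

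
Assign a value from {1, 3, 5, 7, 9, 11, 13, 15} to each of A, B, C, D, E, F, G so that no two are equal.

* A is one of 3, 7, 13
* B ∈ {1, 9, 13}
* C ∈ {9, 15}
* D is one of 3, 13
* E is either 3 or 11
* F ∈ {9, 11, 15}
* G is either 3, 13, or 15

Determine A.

Among the 7 variables, 1 fits only B (and all 7 values in {1, 3, 7, 9, 11, 13, 15} must be used), so B = 1.
The 6 still-open variables together cover exactly {3, 7, 9, 11, 13, 15} — 6 values for 6 variables — and 7 appears only in A's list, so A = 7.

7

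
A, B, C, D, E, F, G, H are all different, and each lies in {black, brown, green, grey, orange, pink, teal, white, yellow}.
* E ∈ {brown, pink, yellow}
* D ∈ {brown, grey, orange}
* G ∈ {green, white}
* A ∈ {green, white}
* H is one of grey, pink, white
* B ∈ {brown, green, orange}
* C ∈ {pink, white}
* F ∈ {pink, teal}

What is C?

pink

The 8 variables together cover exactly {brown, green, grey, orange, pink, teal, white, yellow} — 8 values for 8 variables — and teal appears only in F's list, so F = teal.
The 7 still-open variables draw from only 7 values {brown, green, grey, orange, pink, white, yellow}, so each is used; only E can be yellow, hence E = yellow.
A and G between them cover only {green, white} — a naked pair. Remove those values from B, C, H.
So C = pink.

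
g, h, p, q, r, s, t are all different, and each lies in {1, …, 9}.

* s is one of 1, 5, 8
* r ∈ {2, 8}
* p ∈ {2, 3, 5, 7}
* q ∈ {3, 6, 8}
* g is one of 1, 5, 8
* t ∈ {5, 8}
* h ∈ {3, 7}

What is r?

The 7 variables draw from only 7 values {1, 2, 3, 5, 6, 7, 8}, so each is used; only q can be 6, hence q = 6.
g, s, t share exactly the 3 values {1, 5, 8}; by pigeonhole those values go to them, so strike 1, 5, 8 from p, r.
So r = 2.

2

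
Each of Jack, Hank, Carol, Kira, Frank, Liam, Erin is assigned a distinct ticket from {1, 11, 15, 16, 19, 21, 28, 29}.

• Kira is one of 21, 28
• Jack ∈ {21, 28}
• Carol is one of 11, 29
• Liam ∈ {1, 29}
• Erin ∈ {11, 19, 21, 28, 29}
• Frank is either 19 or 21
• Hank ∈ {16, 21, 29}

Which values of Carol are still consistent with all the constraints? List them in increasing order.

11, 29

Among the 7 variables, 1 fits only Liam (and all 7 values in {1, 11, 16, 19, 21, 28, 29} must be used), so Liam = 1.
Among the 6 still-open variables, 16 fits only Hank (and all 6 values in {11, 16, 19, 21, 28, 29} must be used), so Hank = 16.
The 2 variables Jack and Kira are confined to {21, 28}, which locks those values in; drop them from Frank, Erin.
Frank must be 19 (only option left). Strike 19 from Erin.
No further eliminations apply; Carol can still be any of 11, 29.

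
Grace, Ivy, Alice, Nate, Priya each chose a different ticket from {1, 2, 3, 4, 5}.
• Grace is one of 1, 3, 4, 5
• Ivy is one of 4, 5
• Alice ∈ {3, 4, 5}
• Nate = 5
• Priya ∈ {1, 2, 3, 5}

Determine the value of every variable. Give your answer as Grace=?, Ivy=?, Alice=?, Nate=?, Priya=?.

Nate has just one choice, so Nate = 5. Eliminate 5 elsewhere: Grace, Ivy, Alice, Priya.
Ivy must be 4 (only option left). Strike 4 from Grace, Alice.
Alice's domain is down to {3}, so Alice = 3. So Grace, Priya can't be 3.
That leaves Grace = 1. Remove 1 from Priya.
Priya has just one choice, so Priya = 2.

Grace=1, Ivy=4, Alice=3, Nate=5, Priya=2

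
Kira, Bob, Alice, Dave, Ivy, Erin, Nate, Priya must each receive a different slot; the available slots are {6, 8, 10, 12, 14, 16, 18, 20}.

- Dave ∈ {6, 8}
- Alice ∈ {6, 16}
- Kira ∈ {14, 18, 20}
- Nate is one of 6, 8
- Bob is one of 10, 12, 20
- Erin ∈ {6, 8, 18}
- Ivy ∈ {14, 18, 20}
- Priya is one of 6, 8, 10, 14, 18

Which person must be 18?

Erin

The 8 variables together cover exactly {6, 8, 10, 12, 14, 16, 18, 20} — 8 values for 8 variables — and 12 appears only in Bob's list, so Bob = 12.
The 7 still-open variables draw from only 7 values {6, 8, 10, 14, 16, 18, 20}, so each is used; only Priya can be 10, hence Priya = 10.
The 6 still-open variables together cover exactly {6, 8, 14, 16, 18, 20} — 6 values for 6 variables — and 16 appears only in Alice's list, so Alice = 16.
Dave and Nate share exactly the 2 values {6, 8}; by pigeonhole those values go to them, so strike 6, 8 from Erin.
So 18 goes to Erin.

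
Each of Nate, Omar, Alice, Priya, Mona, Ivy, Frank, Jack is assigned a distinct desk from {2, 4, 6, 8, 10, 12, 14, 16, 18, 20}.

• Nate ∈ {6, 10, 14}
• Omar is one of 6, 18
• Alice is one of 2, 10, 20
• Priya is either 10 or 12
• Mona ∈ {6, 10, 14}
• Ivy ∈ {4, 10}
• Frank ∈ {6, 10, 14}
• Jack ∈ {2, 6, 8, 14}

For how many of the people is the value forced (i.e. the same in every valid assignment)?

3

Nate, Mona, Frank between them cover only {6, 10, 14} — a naked triple. Remove those values from Omar, Alice, Priya, Ivy, Jack.
Omar has just one choice, so Omar = 18.
Priya has just one choice, so Priya = 12.
Ivy's domain is down to {4}, so Ivy = 4.
Determined: Omar=18, Priya=12, Ivy=4. The other people each still have more than one consistent value. That makes 3.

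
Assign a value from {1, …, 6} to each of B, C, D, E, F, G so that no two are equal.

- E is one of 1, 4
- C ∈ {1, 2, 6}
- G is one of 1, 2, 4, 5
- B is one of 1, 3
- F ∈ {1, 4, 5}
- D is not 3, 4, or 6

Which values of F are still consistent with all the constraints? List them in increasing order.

1, 4, 5

The 6 variables draw from only 6 values {1, 2, 3, 4, 5, 6}, so each is used; only B can be 3, hence B = 3.
The 5 still-open variables draw from only 5 values {1, 2, 4, 5, 6}, so each is used; only C can be 6, hence C = 6.
No further eliminations apply; F can still be any of 1, 4, 5.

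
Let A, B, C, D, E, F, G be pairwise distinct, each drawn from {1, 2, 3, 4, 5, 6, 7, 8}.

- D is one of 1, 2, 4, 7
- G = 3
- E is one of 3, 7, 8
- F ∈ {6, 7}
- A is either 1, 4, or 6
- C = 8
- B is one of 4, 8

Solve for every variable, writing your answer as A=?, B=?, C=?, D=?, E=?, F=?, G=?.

C has just one choice, so C = 8. Remove 8 from B, E.
G has just one choice, so G = 3. Strike 3 from E.
B has just one choice, so B = 4. Remove 4 from A, D.
E has just one choice, so E = 7. So D, F can't be 7.
F has just one choice, so F = 6. Eliminate 6 elsewhere: A.
A has just one choice, so A = 1. Remove 1 from D.
D must be 2 (only option left).

A=1, B=4, C=8, D=2, E=7, F=6, G=3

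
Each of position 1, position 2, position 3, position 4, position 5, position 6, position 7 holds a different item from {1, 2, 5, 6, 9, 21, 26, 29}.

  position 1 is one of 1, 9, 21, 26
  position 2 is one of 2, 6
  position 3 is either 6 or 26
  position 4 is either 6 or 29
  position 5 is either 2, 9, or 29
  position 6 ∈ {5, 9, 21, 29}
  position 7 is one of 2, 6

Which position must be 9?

position 5

position 2 and position 7 between them cover only {2, 6} — a naked pair. Remove those values from position 3, position 4, position 5.
position 3 has just one choice, so position 3 = 26. So position 1 can't be 26.
position 4's domain is down to {29}, so position 4 = 29. Remove 29 from position 5, position 6.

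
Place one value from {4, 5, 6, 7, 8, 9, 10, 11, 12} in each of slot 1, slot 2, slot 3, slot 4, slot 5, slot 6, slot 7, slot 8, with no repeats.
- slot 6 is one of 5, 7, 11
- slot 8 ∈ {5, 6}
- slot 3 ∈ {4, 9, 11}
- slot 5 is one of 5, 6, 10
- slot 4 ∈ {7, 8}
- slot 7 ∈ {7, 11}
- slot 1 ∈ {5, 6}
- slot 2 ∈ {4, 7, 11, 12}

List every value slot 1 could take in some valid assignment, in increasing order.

slot 1 and slot 8 between them cover only {5, 6} — a naked pair. Remove those values from slot 5, slot 6.
slot 5 must be 10 (only option left).
slot 6 and slot 7 share exactly the 2 values {7, 11}; by pigeonhole those values go to them, so strike 7, 11 from slot 2, slot 3, slot 4.
slot 4 must be 8 (only option left).
No further eliminations apply; slot 1 can still be any of 5, 6.

5, 6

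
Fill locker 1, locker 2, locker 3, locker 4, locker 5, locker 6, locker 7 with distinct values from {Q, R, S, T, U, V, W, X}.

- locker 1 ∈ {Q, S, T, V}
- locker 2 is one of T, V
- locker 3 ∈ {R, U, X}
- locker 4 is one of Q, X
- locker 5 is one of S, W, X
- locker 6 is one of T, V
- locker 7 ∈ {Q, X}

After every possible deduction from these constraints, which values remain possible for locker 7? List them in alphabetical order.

Q, X

locker 2 and locker 6 share exactly the 2 values {T, V}; by pigeonhole those values go to them, so strike T, V from locker 1.
The 2 variables locker 4 and locker 7 are confined to {Q, X}, which locks those values in; drop them from locker 1, locker 3, locker 5.
That leaves locker 1 = S. Strike S from locker 5.
locker 5 has just one choice, so locker 5 = W.
No further eliminations apply; locker 7 can still be any of Q, X.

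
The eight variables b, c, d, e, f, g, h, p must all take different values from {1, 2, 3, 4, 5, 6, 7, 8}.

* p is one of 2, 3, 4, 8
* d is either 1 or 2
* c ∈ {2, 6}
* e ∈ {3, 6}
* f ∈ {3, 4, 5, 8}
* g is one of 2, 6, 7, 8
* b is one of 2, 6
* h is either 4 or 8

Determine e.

3

Among the 8 variables, 1 fits only d (and all 8 values in {1, 2, 3, 4, 5, 6, 7, 8} must be used), so d = 1.
The 7 still-open variables together cover exactly {2, 3, 4, 5, 6, 7, 8} — 7 values for 7 variables — and 5 appears only in f's list, so f = 5.
The 6 still-open variables draw from only 6 values {2, 3, 4, 6, 7, 8}, so each is used; only g can be 7, hence g = 7.
b and c between them cover only {2, 6} — a naked pair. Remove those values from e, p.
So e = 3.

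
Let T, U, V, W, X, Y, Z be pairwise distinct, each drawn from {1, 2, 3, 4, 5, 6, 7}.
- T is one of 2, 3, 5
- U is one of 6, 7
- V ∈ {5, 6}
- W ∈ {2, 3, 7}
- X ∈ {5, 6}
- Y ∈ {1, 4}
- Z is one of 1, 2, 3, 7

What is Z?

The 7 variables together cover exactly {1, 2, 3, 4, 5, 6, 7} — 7 values for 7 variables — and 4 appears only in Y's list, so Y = 4.
Among the 6 still-open variables, 1 fits only Z (and all 6 values in {1, 2, 3, 5, 6, 7} must be used), so Z = 1.

1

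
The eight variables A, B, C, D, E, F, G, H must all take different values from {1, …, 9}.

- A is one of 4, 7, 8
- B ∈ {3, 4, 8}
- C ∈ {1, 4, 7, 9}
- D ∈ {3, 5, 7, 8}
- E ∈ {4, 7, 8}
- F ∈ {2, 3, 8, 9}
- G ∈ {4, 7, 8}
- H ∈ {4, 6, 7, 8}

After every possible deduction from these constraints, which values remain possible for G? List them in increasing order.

4, 7, 8

A, E, G between them cover only {4, 7, 8} — a naked triple. Remove those values from B, C, D, F, H.
B's domain is down to {3}, so B = 3. Eliminate 3 elsewhere: D, F.
That leaves D = 5.
H has just one choice, so H = 6.
No further eliminations apply; G can still be any of 4, 7, 8.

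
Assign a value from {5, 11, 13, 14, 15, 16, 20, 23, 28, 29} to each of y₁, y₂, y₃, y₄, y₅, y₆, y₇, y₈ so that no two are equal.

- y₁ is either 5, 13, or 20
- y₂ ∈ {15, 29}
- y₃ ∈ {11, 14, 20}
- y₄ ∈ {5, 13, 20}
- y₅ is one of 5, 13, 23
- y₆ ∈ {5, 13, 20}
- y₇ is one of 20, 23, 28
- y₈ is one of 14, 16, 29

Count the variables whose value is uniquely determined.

y₁, y₄, y₆ between them cover only {5, 13, 20} — a naked triple. Remove those values from y₃, y₅, y₇.
y₅ must be 23 (only option left). Remove 23 from y₇.
That leaves y₇ = 28.
Determined: y₅=23, y₇=28. The other variables each still have more than one consistent value. That makes 2.

2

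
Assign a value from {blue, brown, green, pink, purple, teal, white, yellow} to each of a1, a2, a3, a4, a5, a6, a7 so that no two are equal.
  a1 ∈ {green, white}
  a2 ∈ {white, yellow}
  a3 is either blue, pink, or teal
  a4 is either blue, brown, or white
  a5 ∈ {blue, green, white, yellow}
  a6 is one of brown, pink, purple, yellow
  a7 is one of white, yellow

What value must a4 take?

The 2 variables a2 and a7 are confined to {white, yellow}, which locks those values in; drop them from a1, a4, a5, a6.
a1 must be green (only option left). Eliminate green elsewhere: a5.
a5 must be blue (only option left). Strike blue from a3, a4.
So a4 = brown.

brown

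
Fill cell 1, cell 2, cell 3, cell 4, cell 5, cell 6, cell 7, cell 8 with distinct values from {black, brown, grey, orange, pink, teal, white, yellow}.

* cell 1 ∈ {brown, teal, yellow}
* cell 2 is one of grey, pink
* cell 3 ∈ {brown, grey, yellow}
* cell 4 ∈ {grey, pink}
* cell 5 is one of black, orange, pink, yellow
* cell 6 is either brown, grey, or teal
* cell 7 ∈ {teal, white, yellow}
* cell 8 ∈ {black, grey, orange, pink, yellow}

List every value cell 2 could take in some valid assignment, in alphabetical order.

grey, pink

Among the 8 variables, white fits only cell 7 (and all 8 values in {black, brown, grey, orange, pink, teal, white, yellow} must be used), so cell 7 = white.
cell 2 and cell 4 between them cover only {grey, pink} — a naked pair. Remove those values from cell 3, cell 5, cell 6, cell 8.
cell 1, cell 3, cell 6 share exactly the 3 values {brown, teal, yellow}; by pigeonhole those values go to them, so strike brown, teal, yellow from cell 5, cell 8.
No further eliminations apply; cell 2 can still be any of grey, pink.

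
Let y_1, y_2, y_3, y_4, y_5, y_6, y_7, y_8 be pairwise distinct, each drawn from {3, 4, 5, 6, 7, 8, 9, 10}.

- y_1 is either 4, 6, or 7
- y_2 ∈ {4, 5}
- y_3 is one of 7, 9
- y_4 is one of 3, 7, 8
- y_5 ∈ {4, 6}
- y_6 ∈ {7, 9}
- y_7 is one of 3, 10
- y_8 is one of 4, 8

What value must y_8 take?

8

The 8 variables draw from only 8 values {3, 4, 5, 6, 7, 8, 9, 10}, so each is used; only y_2 can be 5, hence y_2 = 5.
The 7 still-open variables together cover exactly {3, 4, 6, 7, 8, 9, 10} — 7 values for 7 variables — and 10 appears only in y_7's list, so y_7 = 10.
Among the 6 still-open variables, 3 fits only y_4 (and all 6 values in {3, 4, 6, 7, 8, 9} must be used), so y_4 = 3.
Among the 5 still-open variables, 8 fits only y_8 (and all 5 values in {4, 6, 7, 8, 9} must be used), so y_8 = 8.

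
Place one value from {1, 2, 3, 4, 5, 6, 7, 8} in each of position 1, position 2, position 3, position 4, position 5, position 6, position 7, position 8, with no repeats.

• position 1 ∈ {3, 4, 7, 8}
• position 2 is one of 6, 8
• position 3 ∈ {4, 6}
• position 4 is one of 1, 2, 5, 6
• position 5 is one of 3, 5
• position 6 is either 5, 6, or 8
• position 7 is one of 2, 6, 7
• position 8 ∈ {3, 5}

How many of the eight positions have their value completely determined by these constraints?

Among the 8 variables, 1 fits only position 4 (and all 8 values in {1, 2, 3, 4, 5, 6, 7, 8} must be used), so position 4 = 1.
Among the 7 still-open variables, 2 fits only position 7 (and all 7 values in {2, 3, 4, 5, 6, 7, 8} must be used), so position 7 = 2.
The 6 still-open variables together cover exactly {3, 4, 5, 6, 7, 8} — 6 values for 6 variables — and 7 appears only in position 1's list, so position 1 = 7.
Among the 5 still-open variables, 4 fits only position 3 (and all 5 values in {3, 4, 5, 6, 8} must be used), so position 3 = 4.
position 5 and position 8 between them cover only {3, 5} — a naked pair. Remove those values from position 6.
Determined: position 1=7, position 3=4, position 4=1, position 7=2. The other positions each still have more than one consistent value. That makes 4.

4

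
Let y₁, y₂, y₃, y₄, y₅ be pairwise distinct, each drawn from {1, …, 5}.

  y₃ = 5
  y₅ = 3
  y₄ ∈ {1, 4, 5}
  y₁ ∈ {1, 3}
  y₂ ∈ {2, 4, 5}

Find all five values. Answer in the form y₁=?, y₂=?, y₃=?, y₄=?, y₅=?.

y₁=1, y₂=2, y₃=5, y₄=4, y₅=3

y₃'s domain is down to {5}, so y₃ = 5. Eliminate 5 elsewhere: y₂, y₄.
y₅'s domain is down to {3}, so y₅ = 3. Remove 3 from y₁.
y₁ must be 1 (only option left). Eliminate 1 elsewhere: y₄.
y₄'s domain is down to {4}, so y₄ = 4. Strike 4 from y₂.
y₂ has just one choice, so y₂ = 2.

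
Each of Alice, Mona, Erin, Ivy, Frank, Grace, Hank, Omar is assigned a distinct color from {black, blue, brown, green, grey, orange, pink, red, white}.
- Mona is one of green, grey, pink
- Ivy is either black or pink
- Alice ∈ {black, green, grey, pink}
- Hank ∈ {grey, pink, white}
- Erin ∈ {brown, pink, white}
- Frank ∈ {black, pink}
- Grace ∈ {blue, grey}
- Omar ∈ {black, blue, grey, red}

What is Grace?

blue

Among the 8 variables, brown fits only Erin (and all 8 values in {black, blue, brown, green, grey, pink, red, white} must be used), so Erin = brown.
Among the 7 still-open variables, red fits only Omar (and all 7 values in {black, blue, green, grey, pink, red, white} must be used), so Omar = red.
Among the 6 still-open variables, blue fits only Grace (and all 6 values in {black, blue, green, grey, pink, white} must be used), so Grace = blue.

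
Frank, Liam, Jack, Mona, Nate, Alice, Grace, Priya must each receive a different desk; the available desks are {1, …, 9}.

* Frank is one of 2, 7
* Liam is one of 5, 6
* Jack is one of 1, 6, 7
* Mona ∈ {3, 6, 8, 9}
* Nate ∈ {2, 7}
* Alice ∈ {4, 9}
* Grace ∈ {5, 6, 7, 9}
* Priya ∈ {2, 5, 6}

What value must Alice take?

Frank and Nate share exactly the 2 values {2, 7}; by pigeonhole those values go to them, so strike 2, 7 from Jack, Grace, Priya.
The 2 variables Liam and Priya are confined to {5, 6}, which locks those values in; drop them from Jack, Mona, Grace.
Jack has just one choice, so Jack = 1.
That leaves Grace = 9. Strike 9 from Mona, Alice.
So Alice = 4.

4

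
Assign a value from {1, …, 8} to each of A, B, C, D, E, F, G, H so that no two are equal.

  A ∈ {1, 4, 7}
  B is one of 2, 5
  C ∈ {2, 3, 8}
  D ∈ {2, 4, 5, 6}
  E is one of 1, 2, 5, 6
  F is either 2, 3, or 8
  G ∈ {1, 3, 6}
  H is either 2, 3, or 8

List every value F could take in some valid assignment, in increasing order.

2, 3, 8

The 8 variables draw from only 8 values {1, 2, 3, 4, 5, 6, 7, 8}, so each is used; only A can be 7, hence A = 7.
The 7 still-open variables together cover exactly {1, 2, 3, 4, 5, 6, 8} — 7 values for 7 variables — and 4 appears only in D's list, so D = 4.
C, F, H between them cover only {2, 3, 8} — a naked triple. Remove those values from B, E, G.
That leaves B = 5. So E can't be 5.
No further eliminations apply; F can still be any of 2, 3, 8.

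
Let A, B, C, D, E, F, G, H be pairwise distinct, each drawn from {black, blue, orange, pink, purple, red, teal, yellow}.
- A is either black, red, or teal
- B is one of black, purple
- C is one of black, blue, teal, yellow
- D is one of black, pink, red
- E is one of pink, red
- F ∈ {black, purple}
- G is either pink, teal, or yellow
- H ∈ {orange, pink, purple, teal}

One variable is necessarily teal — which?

The 8 variables draw from only 8 values {black, blue, orange, pink, purple, red, teal, yellow}, so each is used; only C can be blue, hence C = blue.
The 7 still-open variables together cover exactly {black, orange, pink, purple, red, teal, yellow} — 7 values for 7 variables — and orange appears only in H's list, so H = orange.
Among the 6 still-open variables, yellow fits only G (and all 6 values in {black, pink, purple, red, teal, yellow} must be used), so G = yellow.
The 5 still-open variables draw from only 5 values {black, pink, purple, red, teal}, so each is used; only A can be teal, hence A = teal.

A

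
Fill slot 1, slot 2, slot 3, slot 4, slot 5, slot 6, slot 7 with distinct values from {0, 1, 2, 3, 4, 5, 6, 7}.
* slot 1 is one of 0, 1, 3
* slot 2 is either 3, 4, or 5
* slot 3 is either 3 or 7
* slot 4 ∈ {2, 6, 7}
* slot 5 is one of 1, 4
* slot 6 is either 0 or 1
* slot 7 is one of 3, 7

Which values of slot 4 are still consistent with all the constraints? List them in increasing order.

slot 3 and slot 7 share exactly the 2 values {3, 7}; by pigeonhole those values go to them, so strike 3, 7 from slot 1, slot 2, slot 4.
The 2 variables slot 1 and slot 6 are confined to {0, 1}, which locks those values in; drop them from slot 5.
slot 5 has just one choice, so slot 5 = 4. Remove 4 from slot 2.
That leaves slot 2 = 5.
No further eliminations apply; slot 4 can still be any of 2, 6.

2, 6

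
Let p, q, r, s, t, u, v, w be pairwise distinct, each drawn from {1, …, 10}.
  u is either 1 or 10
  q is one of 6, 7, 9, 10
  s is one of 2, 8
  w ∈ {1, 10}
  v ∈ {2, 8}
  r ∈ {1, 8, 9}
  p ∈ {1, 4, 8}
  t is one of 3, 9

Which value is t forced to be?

s and v between them cover only {2, 8} — a naked pair. Remove those values from p, r.
u and w share exactly the 2 values {1, 10}; by pigeonhole those values go to them, so strike 1, 10 from p, q, r.
p has just one choice, so p = 4.
r has just one choice, so r = 9. Eliminate 9 elsewhere: q, t.
So t = 3.

3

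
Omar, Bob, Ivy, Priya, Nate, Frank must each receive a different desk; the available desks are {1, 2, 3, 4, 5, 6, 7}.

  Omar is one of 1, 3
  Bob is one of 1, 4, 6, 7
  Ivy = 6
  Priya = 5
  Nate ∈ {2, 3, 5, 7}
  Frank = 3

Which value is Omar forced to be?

Ivy has just one choice, so Ivy = 6. Eliminate 6 elsewhere: Bob.
Priya must be 5 (only option left). Remove 5 from Nate.
That leaves Frank = 3. So Omar, Nate can't be 3.
So Omar = 1.

1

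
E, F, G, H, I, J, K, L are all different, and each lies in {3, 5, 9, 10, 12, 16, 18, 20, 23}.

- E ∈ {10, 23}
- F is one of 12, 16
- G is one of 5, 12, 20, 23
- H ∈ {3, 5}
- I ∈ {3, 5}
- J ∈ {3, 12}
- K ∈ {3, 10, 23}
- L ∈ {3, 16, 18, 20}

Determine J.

12

Among the 8 variables, 18 fits only L (and all 8 values in {3, 5, 10, 12, 16, 18, 20, 23} must be used), so L = 18.
Among the 7 still-open variables, 16 fits only F (and all 7 values in {3, 5, 10, 12, 16, 20, 23} must be used), so F = 16.
The 6 still-open variables together cover exactly {3, 5, 10, 12, 20, 23} — 6 values for 6 variables — and 20 appears only in G's list, so G = 20.
Among the 5 still-open variables, 12 fits only J (and all 5 values in {3, 5, 10, 12, 23} must be used), so J = 12.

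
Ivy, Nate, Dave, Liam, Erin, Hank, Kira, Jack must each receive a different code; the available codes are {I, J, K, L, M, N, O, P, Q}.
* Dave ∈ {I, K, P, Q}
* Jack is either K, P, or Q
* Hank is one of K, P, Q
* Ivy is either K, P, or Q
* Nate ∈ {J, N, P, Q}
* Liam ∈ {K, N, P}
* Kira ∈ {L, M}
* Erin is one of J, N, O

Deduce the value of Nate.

J

Ivy, Hank, Jack share exactly the 3 values {K, P, Q}; by pigeonhole those values go to them, so strike K, P, Q from Nate, Dave, Liam.
Dave's domain is down to {I}, so Dave = I.
Liam's domain is down to {N}, so Liam = N. So Nate, Erin can't be N.
So Nate = J.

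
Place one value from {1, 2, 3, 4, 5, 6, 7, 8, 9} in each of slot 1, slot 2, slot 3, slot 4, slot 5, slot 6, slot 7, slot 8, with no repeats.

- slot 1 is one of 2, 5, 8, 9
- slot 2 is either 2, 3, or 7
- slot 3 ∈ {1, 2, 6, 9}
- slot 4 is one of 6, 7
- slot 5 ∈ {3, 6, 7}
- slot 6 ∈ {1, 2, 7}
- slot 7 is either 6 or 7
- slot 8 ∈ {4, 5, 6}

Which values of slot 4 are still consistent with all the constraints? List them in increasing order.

6, 7

slot 4 and slot 7 share exactly the 2 values {6, 7}; by pigeonhole those values go to them, so strike 6, 7 from slot 2, slot 3, slot 5, slot 6, slot 8.
slot 5 has just one choice, so slot 5 = 3. Strike 3 from slot 2.
slot 2's domain is down to {2}, so slot 2 = 2. Eliminate 2 elsewhere: slot 1, slot 3, slot 6.
That leaves slot 6 = 1. So slot 3 can't be 1.
slot 3 must be 9 (only option left). Remove 9 from slot 1.
No further eliminations apply; slot 4 can still be any of 6, 7.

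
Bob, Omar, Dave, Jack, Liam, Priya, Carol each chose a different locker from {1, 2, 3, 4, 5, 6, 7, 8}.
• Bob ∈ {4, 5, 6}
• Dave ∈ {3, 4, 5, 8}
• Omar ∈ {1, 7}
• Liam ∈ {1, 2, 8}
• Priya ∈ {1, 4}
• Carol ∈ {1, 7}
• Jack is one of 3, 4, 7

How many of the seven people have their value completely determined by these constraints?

2

Omar and Carol share exactly the 2 values {1, 7}; by pigeonhole those values go to them, so strike 1, 7 from Jack, Liam, Priya.
Priya must be 4 (only option left). Strike 4 from Bob, Dave, Jack.
Jack must be 3 (only option left). So Dave can't be 3.
Determined: Jack=3, Priya=4. The other people each still have more than one consistent value. That makes 2.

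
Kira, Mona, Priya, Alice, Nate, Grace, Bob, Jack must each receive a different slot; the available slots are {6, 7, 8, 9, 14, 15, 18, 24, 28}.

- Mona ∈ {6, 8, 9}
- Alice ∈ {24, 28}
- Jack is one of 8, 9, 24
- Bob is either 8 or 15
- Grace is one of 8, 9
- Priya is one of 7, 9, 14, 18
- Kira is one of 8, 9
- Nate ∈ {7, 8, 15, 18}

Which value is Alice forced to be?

Kira and Grace between them cover only {8, 9} — a naked pair. Remove those values from Mona, Priya, Nate, Bob, Jack.
Mona must be 6 (only option left).
Bob must be 15 (only option left). Remove 15 from Nate.
That leaves Jack = 24. Remove 24 from Alice.
So Alice = 28.

28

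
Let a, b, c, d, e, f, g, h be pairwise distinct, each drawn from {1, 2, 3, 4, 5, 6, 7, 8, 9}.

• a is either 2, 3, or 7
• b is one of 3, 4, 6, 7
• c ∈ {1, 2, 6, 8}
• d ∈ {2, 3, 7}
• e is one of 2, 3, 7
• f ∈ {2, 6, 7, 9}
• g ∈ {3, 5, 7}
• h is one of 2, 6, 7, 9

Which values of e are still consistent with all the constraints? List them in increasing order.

a, d, e between them cover only {2, 3, 7} — a naked triple. Remove those values from b, c, f, g, h.
g's domain is down to {5}, so g = 5.
The 2 variables f and h are confined to {6, 9}, which locks those values in; drop them from b, c.
b must be 4 (only option left).
No further eliminations apply; e can still be any of 2, 3, 7.

2, 3, 7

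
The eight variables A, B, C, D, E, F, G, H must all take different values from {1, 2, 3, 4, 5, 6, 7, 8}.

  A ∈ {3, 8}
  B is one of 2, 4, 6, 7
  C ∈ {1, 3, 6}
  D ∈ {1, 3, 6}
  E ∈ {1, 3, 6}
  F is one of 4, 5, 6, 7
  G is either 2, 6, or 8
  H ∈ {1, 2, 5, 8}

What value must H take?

C, D, E share exactly the 3 values {1, 3, 6}; by pigeonhole those values go to them, so strike 1, 3, 6 from A, B, F, G, H.
A must be 8 (only option left). Eliminate 8 elsewhere: G, H.
G's domain is down to {2}, so G = 2. Eliminate 2 elsewhere: B, H.
So H = 5.

5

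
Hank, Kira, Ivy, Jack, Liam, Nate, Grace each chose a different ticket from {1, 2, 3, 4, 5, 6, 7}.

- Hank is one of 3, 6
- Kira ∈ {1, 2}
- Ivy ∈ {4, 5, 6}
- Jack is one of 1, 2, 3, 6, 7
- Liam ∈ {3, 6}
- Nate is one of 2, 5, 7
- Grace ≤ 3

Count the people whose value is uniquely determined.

The 7 variables together cover exactly {1, 2, 3, 4, 5, 6, 7} — 7 values for 7 variables — and 4 appears only in Ivy's list, so Ivy = 4.
The 6 still-open variables draw from only 6 values {1, 2, 3, 5, 6, 7}, so each is used; only Nate can be 5, hence Nate = 5.
The 5 still-open variables draw from only 5 values {1, 2, 3, 6, 7}, so each is used; only Jack can be 7, hence Jack = 7.
Hank and Liam share exactly the 2 values {3, 6}; by pigeonhole those values go to them, so strike 3, 6 from Grace.
Determined: Ivy=4, Jack=7, Nate=5. The other people each still have more than one consistent value. That makes 3.

3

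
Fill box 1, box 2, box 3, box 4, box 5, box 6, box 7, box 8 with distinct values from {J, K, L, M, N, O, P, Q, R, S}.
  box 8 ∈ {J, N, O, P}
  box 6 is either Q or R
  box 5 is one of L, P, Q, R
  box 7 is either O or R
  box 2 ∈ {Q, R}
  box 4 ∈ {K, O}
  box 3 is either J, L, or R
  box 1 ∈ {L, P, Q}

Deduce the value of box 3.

J

Among the 8 variables, K fits only box 4 (and all 8 values in {J, K, L, N, O, P, Q, R} must be used), so box 4 = K.
The 7 still-open variables draw from only 7 values {J, L, N, O, P, Q, R}, so each is used; only box 8 can be N, hence box 8 = N.
The 6 still-open variables together cover exactly {J, L, O, P, Q, R} — 6 values for 6 variables — and J appears only in box 3's list, so box 3 = J.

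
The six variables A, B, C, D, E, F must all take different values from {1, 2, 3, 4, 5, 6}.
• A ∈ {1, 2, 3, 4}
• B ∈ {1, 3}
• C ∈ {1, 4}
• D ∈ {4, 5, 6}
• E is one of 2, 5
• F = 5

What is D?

F must be 5 (only option left). Remove 5 from D, E.
E's domain is down to {2}, so E = 2. So A can't be 2.
The 4 still-open variables draw from only 4 values {1, 3, 4, 6}, so each is used; only D can be 6, hence D = 6.

6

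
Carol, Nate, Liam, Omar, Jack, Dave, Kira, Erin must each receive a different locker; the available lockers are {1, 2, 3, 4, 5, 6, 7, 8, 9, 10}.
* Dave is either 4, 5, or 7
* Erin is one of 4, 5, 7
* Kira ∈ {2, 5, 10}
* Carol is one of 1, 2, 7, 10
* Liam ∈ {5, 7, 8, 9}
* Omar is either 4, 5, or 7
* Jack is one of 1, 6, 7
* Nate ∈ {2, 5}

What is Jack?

6

Omar, Dave, Erin share exactly the 3 values {4, 5, 7}; by pigeonhole those values go to them, so strike 4, 5, 7 from Carol, Nate, Liam, Jack, Kira.
Nate's domain is down to {2}, so Nate = 2. Strike 2 from Carol, Kira.
Kira has just one choice, so Kira = 10. Eliminate 10 elsewhere: Carol.
Carol must be 1 (only option left). Eliminate 1 elsewhere: Jack.
So Jack = 6.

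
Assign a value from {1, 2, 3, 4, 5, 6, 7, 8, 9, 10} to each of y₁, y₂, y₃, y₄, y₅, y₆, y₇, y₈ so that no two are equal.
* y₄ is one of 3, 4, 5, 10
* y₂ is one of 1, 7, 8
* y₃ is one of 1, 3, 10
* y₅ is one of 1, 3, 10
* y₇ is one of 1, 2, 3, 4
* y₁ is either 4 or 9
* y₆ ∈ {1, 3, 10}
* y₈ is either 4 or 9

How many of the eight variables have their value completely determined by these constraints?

y₁ and y₈ share exactly the 2 values {4, 9}; by pigeonhole those values go to them, so strike 4, 9 from y₄, y₇.
y₃, y₅, y₆ share exactly the 3 values {1, 3, 10}; by pigeonhole those values go to them, so strike 1, 3, 10 from y₂, y₄, y₇.
y₄ has just one choice, so y₄ = 5.
That leaves y₇ = 2.
Determined: y₄=5, y₇=2. The other variables each still have more than one consistent value. That makes 2.

2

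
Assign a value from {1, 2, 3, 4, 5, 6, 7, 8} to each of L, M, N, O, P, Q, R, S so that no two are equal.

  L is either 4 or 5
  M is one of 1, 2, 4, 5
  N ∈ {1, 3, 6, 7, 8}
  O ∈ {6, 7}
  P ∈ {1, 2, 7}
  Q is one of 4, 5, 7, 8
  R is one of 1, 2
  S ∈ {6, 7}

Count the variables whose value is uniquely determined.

The 8 variables together cover exactly {1, 2, 3, 4, 5, 6, 7, 8} — 8 values for 8 variables — and 3 appears only in N's list, so N = 3.
The 7 still-open variables draw from only 7 values {1, 2, 4, 5, 6, 7, 8}, so each is used; only Q can be 8, hence Q = 8.
O and S share exactly the 2 values {6, 7}; by pigeonhole those values go to them, so strike 6, 7 from P.
P and R share exactly the 2 values {1, 2}; by pigeonhole those values go to them, so strike 1, 2 from M.
Determined: N=3, Q=8. The other variables each still have more than one consistent value. That makes 2.

2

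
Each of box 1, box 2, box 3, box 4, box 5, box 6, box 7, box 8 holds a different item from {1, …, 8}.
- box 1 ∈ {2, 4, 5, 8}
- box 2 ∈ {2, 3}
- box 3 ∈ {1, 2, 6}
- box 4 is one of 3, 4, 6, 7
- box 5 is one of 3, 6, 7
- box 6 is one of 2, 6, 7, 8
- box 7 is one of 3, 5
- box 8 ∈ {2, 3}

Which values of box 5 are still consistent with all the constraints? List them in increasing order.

The 8 variables draw from only 8 values {1, 2, 3, 4, 5, 6, 7, 8}, so each is used; only box 3 can be 1, hence box 3 = 1.
box 2 and box 8 between them cover only {2, 3} — a naked pair. Remove those values from box 1, box 4, box 5, box 6, box 7.
box 7 has just one choice, so box 7 = 5. Eliminate 5 elsewhere: box 1.
No further eliminations apply; box 5 can still be any of 6, 7.

6, 7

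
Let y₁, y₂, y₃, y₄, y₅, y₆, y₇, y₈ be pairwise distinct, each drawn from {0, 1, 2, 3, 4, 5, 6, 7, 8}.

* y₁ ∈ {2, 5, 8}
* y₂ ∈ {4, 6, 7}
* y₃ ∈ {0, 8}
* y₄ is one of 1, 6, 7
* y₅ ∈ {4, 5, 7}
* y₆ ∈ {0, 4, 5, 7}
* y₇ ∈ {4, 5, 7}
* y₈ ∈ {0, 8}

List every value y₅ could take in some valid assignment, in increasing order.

The 8 variables together cover exactly {0, 1, 2, 4, 5, 6, 7, 8} — 8 values for 8 variables — and 1 appears only in y₄'s list, so y₄ = 1.
The 7 still-open variables together cover exactly {0, 2, 4, 5, 6, 7, 8} — 7 values for 7 variables — and 2 appears only in y₁'s list, so y₁ = 2.
The 6 still-open variables draw from only 6 values {0, 4, 5, 6, 7, 8}, so each is used; only y₂ can be 6, hence y₂ = 6.
y₃ and y₈ between them cover only {0, 8} — a naked pair. Remove those values from y₆.
No further eliminations apply; y₅ can still be any of 4, 5, 7.

4, 5, 7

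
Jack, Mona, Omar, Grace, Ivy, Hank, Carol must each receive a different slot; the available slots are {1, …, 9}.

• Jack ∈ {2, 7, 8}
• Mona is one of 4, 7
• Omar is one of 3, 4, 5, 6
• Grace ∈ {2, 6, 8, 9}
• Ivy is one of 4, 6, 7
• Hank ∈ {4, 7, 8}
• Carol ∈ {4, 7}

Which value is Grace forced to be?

The 2 variables Mona and Carol are confined to {4, 7}, which locks those values in; drop them from Jack, Omar, Ivy, Hank.
Ivy must be 6 (only option left). Remove 6 from Omar, Grace.
That leaves Hank = 8. So Jack, Grace can't be 8.
Jack has just one choice, so Jack = 2. Eliminate 2 elsewhere: Grace.
So Grace = 9.

9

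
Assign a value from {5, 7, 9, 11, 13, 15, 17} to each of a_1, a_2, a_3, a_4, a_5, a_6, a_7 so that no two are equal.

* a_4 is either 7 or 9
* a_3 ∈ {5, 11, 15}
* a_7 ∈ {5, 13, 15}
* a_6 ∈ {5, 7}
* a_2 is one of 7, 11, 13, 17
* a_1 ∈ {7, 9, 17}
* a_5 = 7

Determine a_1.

17

a_5 must be 7 (only option left). So a_1, a_2, a_4, a_6 can't be 7.
a_6's domain is down to {5}, so a_6 = 5. So a_3, a_7 can't be 5.
a_4 must be 9 (only option left). Strike 9 from a_1.
So a_1 = 17.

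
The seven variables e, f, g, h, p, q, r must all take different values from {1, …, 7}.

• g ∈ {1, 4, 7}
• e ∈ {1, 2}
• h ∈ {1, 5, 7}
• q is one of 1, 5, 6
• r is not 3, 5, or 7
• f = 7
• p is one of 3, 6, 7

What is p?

3

f has just one choice, so f = 7. So g, h, p can't be 7.
The 6 still-open variables draw from only 6 values {1, 2, 3, 4, 5, 6}, so each is used; only p can be 3, hence p = 3.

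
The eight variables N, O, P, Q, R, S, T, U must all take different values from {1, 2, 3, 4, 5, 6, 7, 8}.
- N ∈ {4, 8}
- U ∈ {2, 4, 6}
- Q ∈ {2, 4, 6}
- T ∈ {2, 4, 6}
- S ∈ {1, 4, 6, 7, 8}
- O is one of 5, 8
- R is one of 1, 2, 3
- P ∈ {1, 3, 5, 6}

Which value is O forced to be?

5

The 8 variables together cover exactly {1, 2, 3, 4, 5, 6, 7, 8} — 8 values for 8 variables — and 7 appears only in S's list, so S = 7.
The 3 variables Q, T, U are confined to {2, 4, 6}, which locks those values in; drop them from N, P, R.
N must be 8 (only option left). Remove 8 from O.
So O = 5.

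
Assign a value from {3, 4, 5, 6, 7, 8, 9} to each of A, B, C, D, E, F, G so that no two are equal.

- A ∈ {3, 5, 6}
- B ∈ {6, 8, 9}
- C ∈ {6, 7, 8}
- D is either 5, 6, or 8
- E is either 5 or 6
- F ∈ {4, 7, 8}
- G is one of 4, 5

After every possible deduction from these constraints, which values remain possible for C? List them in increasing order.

The 7 variables together cover exactly {3, 4, 5, 6, 7, 8, 9} — 7 values for 7 variables — and 3 appears only in A's list, so A = 3.
Among the 6 still-open variables, 9 fits only B (and all 6 values in {4, 5, 6, 7, 8, 9} must be used), so B = 9.
No further eliminations apply; C can still be any of 6, 7, 8.

6, 7, 8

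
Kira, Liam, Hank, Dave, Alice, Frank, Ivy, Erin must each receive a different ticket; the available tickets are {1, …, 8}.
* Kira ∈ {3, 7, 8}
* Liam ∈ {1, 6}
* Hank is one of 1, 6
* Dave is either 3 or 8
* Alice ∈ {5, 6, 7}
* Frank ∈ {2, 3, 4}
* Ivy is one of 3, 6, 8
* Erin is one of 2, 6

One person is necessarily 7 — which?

Kira

The 8 variables together cover exactly {1, 2, 3, 4, 5, 6, 7, 8} — 8 values for 8 variables — and 4 appears only in Frank's list, so Frank = 4.
The 7 still-open variables draw from only 7 values {1, 2, 3, 5, 6, 7, 8}, so each is used; only Erin can be 2, hence Erin = 2.
The 6 still-open variables draw from only 6 values {1, 3, 5, 6, 7, 8}, so each is used; only Alice can be 5, hence Alice = 5.
The 5 still-open variables draw from only 5 values {1, 3, 6, 7, 8}, so each is used; only Kira can be 7, hence Kira = 7.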